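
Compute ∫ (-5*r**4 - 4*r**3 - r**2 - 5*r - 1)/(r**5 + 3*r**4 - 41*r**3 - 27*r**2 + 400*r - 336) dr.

-143*log(r - 4)/24 + 269*log(r - 3)/70 - log(r - 1)/15 + 1021*log(r + 4)/840 - 121*log(r + 7)/30 + C

Factor the denominator: (r - 4)*(r - 3)*(r - 1)*(r + 4)*(r + 7).
Partial-fraction decomposition: -121/(30*(r + 7)) + 1021/(840*(r + 4)) - 1/(15*(r - 1)) + 269/(70*(r - 3)) - 143/(24*(r - 4)).
Integrate each term: A/(r−a) contributes A·log|r−a|.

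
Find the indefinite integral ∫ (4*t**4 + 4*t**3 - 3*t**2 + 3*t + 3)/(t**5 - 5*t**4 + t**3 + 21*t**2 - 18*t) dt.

-log(t)/6 + 941*log(t - 3)/300 + 11*log(t - 1)/12 + 17*log(t + 2)/150 - 139/(10*t - 30) + C

Factor the denominator: t*(t - 3)**2*(t - 1)*(t + 2).
Partial-fraction decomposition: 17/(150*(t + 2)) + 11/(12*(t - 1)) + 941/(300*(t - 3)) + 139/(10*(t - 3)**2) - 1/(6*t).
Integrate each term; A/(t−a) gives A·log|t−a|; A/(t−a)² gives −A/(t−a).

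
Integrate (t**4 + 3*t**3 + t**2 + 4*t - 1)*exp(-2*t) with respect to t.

(-4*t**4 - 20*t**3 - 34*t**2 - 50*t - 21)*exp(-2*t)/8 + C

Use integration by parts with u = t**4 + 3*t**3 + t**2 + 4*t - 1, dv = exp(-2*t) dt, so v = -exp(-2*t)/2.
Apply parts 4 times (tabular method): alternate signs, differentiate u down to 0, integrate dv up.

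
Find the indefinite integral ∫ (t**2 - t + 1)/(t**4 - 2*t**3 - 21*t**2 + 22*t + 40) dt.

Factor the denominator: (t - 5)*(t - 2)*(t + 1)*(t + 4).
Partial-fraction decomposition: -7/(54*(t + 4)) + 1/(18*(t + 1)) - 1/(18*(t - 2)) + 7/(54*(t - 5)).
Integrate each term: A/(t−a) contributes A·log|t−a|.

7*log(t - 5)/54 - log(t - 2)/18 + log(t + 1)/18 - 7*log(t + 4)/54 + C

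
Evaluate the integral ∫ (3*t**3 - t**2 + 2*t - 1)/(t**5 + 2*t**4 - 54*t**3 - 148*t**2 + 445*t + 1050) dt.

Factor the denominator: (t - 7)*(t - 3)*(t + 2)*(t + 5)**2.
Partial-fraction decomposition: -115/(2304*(t + 5)) + 137/(96*(t + 5)**2) - 11/(135*(t + 2)) - 77/(1280*(t - 3)) + 331/(1728*(t - 7)).
Integrate each term; A/(t−a) gives A·log|t−a|; A/(t−a)² gives −A/(t−a).

331*log(t - 7)/1728 - 77*log(t - 3)/1280 - 11*log(t + 2)/135 - 115*log(t + 5)/2304 - 137/(96*t + 480) + C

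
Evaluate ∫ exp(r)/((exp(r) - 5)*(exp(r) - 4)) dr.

Let u = e^r, du = e^r dr.
The integral becomes ∫ du/((u-5)(u-4)); decompose into partial fractions.

log(exp(r) - 5) - log(exp(r) - 4) + C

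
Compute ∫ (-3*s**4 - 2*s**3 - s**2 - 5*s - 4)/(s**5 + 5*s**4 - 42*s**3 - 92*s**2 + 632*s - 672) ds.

Factor the denominator: (s - 4)*(s - 2)**2*(s + 6)*(s + 7).
Partial-fraction decomposition: -6535/(891*(s + 7)) + 1733/(320*(s + 6)) + 5423/(5184*(s - 2)) + 41/(72*(s - 2)**2) - 117/(55*(s - 4)).
Integrate each term; A/(s−a) gives A·log|s−a|; A/(s−a)² gives −A/(s−a).

-117*log(s - 4)/55 + 5423*log(s - 2)/5184 + 1733*log(s + 6)/320 - 6535*log(s + 7)/891 - 41/(72*s - 144) + C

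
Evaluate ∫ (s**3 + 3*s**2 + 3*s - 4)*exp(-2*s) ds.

Use integration by parts with u = s**3 + 3*s**2 + 3*s - 4, dv = exp(-2*s) ds, so v = -exp(-2*s)/2.
Apply parts 3 times (tabular method): alternate signs, differentiate u down to 0, integrate dv up.

(-4*s**3 - 18*s**2 - 30*s + 1)*exp(-2*s)/8 + C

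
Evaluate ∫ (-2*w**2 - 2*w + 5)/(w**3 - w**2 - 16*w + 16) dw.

Factor the denominator: (w - 4)*(w - 1)*(w + 4).
Partial-fraction decomposition: -19/(40*(w + 4)) - 1/(15*(w - 1)) - 35/(24*(w - 4)).
Integrate each term: A/(w−a) contributes A·log|w−a|.

-35*log(w - 4)/24 - log(w - 1)/15 - 19*log(w + 4)/40 + C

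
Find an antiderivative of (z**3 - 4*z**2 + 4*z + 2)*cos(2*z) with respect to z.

Use integration by parts with u = z**3 - 4*z**2 + 4*z + 2, dv = cos(2*z) dz, so v = sin(2*z)/2.
Apply parts 3 times (tabular method): alternate signs, differentiate u down to 0, integrate dv up.

z**3*sin(2*z)/2 - 2*z**2*sin(2*z) + 3*z**2*cos(2*z)/4 + 5*z*sin(2*z)/4 - 2*z*cos(2*z) + 2*sin(2*z) + 5*cos(2*z)/8 + C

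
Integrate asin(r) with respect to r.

Use integration by parts with u = arcsin(r), dv = dr.
Then du = 1/sqrt(-r**2 + 1) dr.

r*asin(r) + sqrt(-r**2 + 1) + C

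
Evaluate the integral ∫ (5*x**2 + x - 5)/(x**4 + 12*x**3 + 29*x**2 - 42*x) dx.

5*log(x)/42 + log(x - 1)/56 + 169*log(x + 6)/42 - 233*log(x + 7)/56 + C

Factor the denominator: x*(x - 1)*(x + 6)*(x + 7).
Partial-fraction decomposition: -233/(56*(x + 7)) + 169/(42*(x + 6)) + 1/(56*(x - 1)) + 5/(42*x).
Integrate each term: A/(x−a) contributes A·log|x−a|.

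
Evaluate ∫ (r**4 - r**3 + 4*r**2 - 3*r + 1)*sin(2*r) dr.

Use integration by parts with u = r**4 - r**3 + 4*r**2 - 3*r + 1, dv = sin(2*r) dr, so v = -cos(2*r)/2.
Apply parts 4 times (tabular method): alternate signs, differentiate u down to 0, integrate dv up.

-r**4*cos(2*r)/2 + r**3*sin(2*r) + r**3*cos(2*r)/2 - 3*r**2*sin(2*r)/4 - r**2*cos(2*r)/2 + r*sin(2*r)/2 + 3*r*cos(2*r)/4 - 3*sin(2*r)/8 - cos(2*r)/4 + C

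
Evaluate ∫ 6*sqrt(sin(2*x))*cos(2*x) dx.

2*sin(2*x)**(3/2) + C

Let u = sin(2*x), so du = (2*cos(2*x)) dx.
Rewriting, the integral becomes 3·∫ √u du = 3·(2/3)u^(3/2).
Substituting back, u = sin(2*x).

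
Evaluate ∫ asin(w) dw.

w*asin(w) + sqrt(-w**2 + 1) + C

Use integration by parts with u = arcsin(w), dv = dw.
Then du = 1/sqrt(-w**2 + 1) dw.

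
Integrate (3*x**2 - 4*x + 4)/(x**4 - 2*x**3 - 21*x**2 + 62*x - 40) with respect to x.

2*log(x - 4)/3 - 4*log(x - 2)/7 + log(x - 1)/6 - 11*log(x + 5)/42 + C

Factor the denominator: (x - 4)*(x - 2)*(x - 1)*(x + 5).
Partial-fraction decomposition: -11/(42*(x + 5)) + 1/(6*(x - 1)) - 4/(7*(x - 2)) + 2/(3*(x - 4)).
Integrate each term: A/(x−a) contributes A·log|x−a|.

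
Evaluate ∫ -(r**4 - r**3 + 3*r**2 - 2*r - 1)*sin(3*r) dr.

r**4*cos(3*r)/3 - 4*r**3*sin(3*r)/9 - r**3*cos(3*r)/3 + r**2*sin(3*r)/3 + 5*r**2*cos(3*r)/9 - 10*r*sin(3*r)/27 - 4*r*cos(3*r)/9 + 4*sin(3*r)/27 - 37*cos(3*r)/81 + C

Use integration by parts with u = r**4 - r**3 + 3*r**2 - 2*r - 1, dv = -sin(3*r) dr, so v = cos(3*r)/3.
Apply parts 4 times (tabular method): alternate signs, differentiate u down to 0, integrate dv up.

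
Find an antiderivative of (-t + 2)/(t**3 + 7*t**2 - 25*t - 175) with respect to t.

-log(t - 5)/40 - 7*log(t + 5)/20 + 3*log(t + 7)/8 + C

Factor the denominator: (t - 5)*(t + 5)*(t + 7).
Partial-fraction decomposition: 3/(8*(t + 7)) - 7/(20*(t + 5)) - 1/(40*(t - 5)).
Integrate each term: A/(t−a) contributes A·log|t−a|.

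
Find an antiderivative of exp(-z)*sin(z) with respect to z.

Let I denote the integral. Integrate by parts with u = sin(z), dv = exp(-z) dz, so v = -exp(-z): I = -exp(-z)*sin(z) + ∫ exp(-z)*cos(z) dz.
Apply parts again with u = cos(z), dv = exp(-z) dz: ∫ exp(-z)*cos(z) dz = -exp(-z)*cos(z) − I. Substituting back brings back I: I = -exp(-z)*sin(z) - exp(-z)*cos(z) − I.
Solving for I: (1 + 1)·I equals the remaining terms, so I = (1/2)·(-exp(-z)*sin(z) - exp(-z)*cos(z)).

-exp(-z)*sin(z)/2 - exp(-z)*cos(z)/2 + C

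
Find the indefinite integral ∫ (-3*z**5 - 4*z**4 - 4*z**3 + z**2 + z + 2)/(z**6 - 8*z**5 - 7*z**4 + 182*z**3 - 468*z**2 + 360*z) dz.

Factor the denominator: z*(z - 6)*(z - 3)*(z - 2)**2*(z + 5).
Partial-fraction decomposition: -7397/(21560*(z + 5)) - 3659/(392*(z - 2)) - 23/(7*(z - 2)**2) + 1147/(72*(z - 3)) - 7333/(792*(z - 6)) + 1/(180*z).
Integrate each term; A/(z−a) gives A·log|z−a|; A/(z−a)² gives −A/(z−a).

log(z)/180 - 7333*log(z - 6)/792 + 1147*log(z - 3)/72 - 3659*log(z - 2)/392 - 7397*log(z + 5)/21560 + 23/(7*z - 14) + C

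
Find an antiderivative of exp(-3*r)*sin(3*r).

-exp(-3*r)*sin(3*r)/6 - exp(-3*r)*cos(3*r)/6 + C

Let I denote the integral. Integrate by parts with u = sin(3*r), dv = exp(-3*r) dr, so v = -exp(-3*r)/3: I = -exp(-3*r)*sin(3*r)/3 + ∫ exp(-3*r)*cos(3*r) dr.
Apply parts again with u = cos(3*r), dv = exp(-3*r) dr: ∫ exp(-3*r)*cos(3*r) dr = -exp(-3*r)*cos(3*r)/3 − I. Substituting back brings back I: I = -exp(-3*r)*sin(3*r)/3 - exp(-3*r)*cos(3*r)/3 − I.
Solving for I: (1 + 1)·I equals the remaining terms, so I = (1/2)·(-exp(-3*r)*sin(3*r)/3 - exp(-3*r)*cos(3*r)/3).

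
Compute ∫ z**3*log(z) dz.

Use integration by parts with u = log(z), dv = z**3 dz.
Then du = 1/z dz and v = z**4/4.

z**4*log(z)/4 - z**4/16 + C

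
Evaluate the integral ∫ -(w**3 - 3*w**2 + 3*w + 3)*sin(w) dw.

Use integration by parts with u = w**3 - 3*w**2 + 3*w + 3, dv = -sin(w) dw, so v = cos(w).
Apply parts 3 times (tabular method): alternate signs, differentiate u down to 0, integrate dv up.

w**3*cos(w) - 3*w**2*sin(w) - 3*w**2*cos(w) + 6*w*sin(w) - 3*w*cos(w) + 3*sin(w) + 9*cos(w) + C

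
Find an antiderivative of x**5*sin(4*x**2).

-x**4*cos(4*x**2)/8 + x**2*sin(4*x**2)/16 + cos(4*x**2)/64 + C

Let u = x², du = 2x dx; rewrite as (1/2)∫ u^2·sin(4u) du.
Now integrate by parts 2 times.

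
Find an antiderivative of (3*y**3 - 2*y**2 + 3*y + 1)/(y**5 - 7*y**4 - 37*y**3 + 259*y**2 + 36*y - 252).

953*log(y - 7)/624 - 17*log(y - 6)/12 + log(y - 1)/84 + log(y + 1)/80 - 737*log(y + 6)/5460 + C

Factor the denominator: (y - 7)*(y - 6)*(y - 1)*(y + 1)*(y + 6).
Partial-fraction decomposition: -737/(5460*(y + 6)) + 1/(80*(y + 1)) + 1/(84*(y - 1)) - 17/(12*(y - 6)) + 953/(624*(y - 7)).
Integrate each term: A/(y−a) contributes A·log|y−a|.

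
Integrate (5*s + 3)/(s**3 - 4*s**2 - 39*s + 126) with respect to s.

19*log(s - 7)/26 - log(s - 3)/2 - 3*log(s + 6)/13 + C

Factor the denominator: (s - 7)*(s - 3)*(s + 6).
Partial-fraction decomposition: -3/(13*(s + 6)) - 1/(2*(s - 3)) + 19/(26*(s - 7)).
Integrate each term: A/(s−a) contributes A·log|s−a|.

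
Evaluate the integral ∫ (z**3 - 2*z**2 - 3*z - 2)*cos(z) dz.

z**3*sin(z) - 2*z**2*sin(z) + 3*z**2*cos(z) - 9*z*sin(z) - 4*z*cos(z) + 2*sin(z) - 9*cos(z) + C

Use integration by parts with u = z**3 - 2*z**2 - 3*z - 2, dv = cos(z) dz, so v = sin(z).
Apply parts 3 times (tabular method): alternate signs, differentiate u down to 0, integrate dv up.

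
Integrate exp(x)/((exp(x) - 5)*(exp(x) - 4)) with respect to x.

Let u = e^x, du = e^x dx.
The integral becomes ∫ du/((u-4)(u-5)); decompose into partial fractions.

log(exp(x) - 5) - log(exp(x) - 4) + C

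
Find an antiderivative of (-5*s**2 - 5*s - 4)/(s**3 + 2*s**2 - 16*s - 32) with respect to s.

-13*log(s - 4)/6 + 7*log(s + 2)/6 - 4*log(s + 4) + C

Factor the denominator: (s - 4)*(s + 2)*(s + 4).
Partial-fraction decomposition: -4/(s + 4) + 7/(6*(s + 2)) - 13/(6*(s - 4)).
Integrate each term: A/(s−a) contributes A·log|s−a|.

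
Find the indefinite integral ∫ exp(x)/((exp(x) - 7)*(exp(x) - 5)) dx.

log(exp(x) - 7)/2 - log(exp(x) - 5)/2 + C

Let u = e^x, du = e^x dx.
The integral becomes ∫ du/((u-7)(u-5)); decompose into partial fractions.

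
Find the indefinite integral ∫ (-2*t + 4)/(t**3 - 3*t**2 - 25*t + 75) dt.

-3*log(t - 5)/10 + log(t - 3)/8 + 7*log(t + 5)/40 + C

Factor the denominator: (t - 5)*(t - 3)*(t + 5).
Partial-fraction decomposition: 7/(40*(t + 5)) + 1/(8*(t - 3)) - 3/(10*(t - 5)).
Integrate each term: A/(t−a) contributes A·log|t−a|.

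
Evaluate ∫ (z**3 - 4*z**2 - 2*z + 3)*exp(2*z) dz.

Use integration by parts with u = z**3 - 4*z**2 - 2*z + 3, dv = exp(2*z) dz, so v = exp(2*z)/2.
Apply parts 3 times (tabular method): alternate signs, differentiate u down to 0, integrate dv up.

(4*z**3 - 22*z**2 + 14*z + 5)*exp(2*z)/8 + C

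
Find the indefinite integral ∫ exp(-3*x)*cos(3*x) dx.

Let I denote the integral. Integrate by parts with u = cos(3*x), dv = exp(-3*x) dx, so v = -exp(-3*x)/3: I = -exp(-3*x)*cos(3*x)/3 − ∫ exp(-3*x)*sin(3*x) dx.
Apply parts again with u = sin(3*x), dv = exp(-3*x) dx: ∫ exp(-3*x)*sin(3*x) dx = -exp(-3*x)*sin(3*x)/3 + I. Substituting back brings back I: I = exp(-3*x)*sin(3*x)/3 - exp(-3*x)*cos(3*x)/3 − I.
Solving for I: (1 + 1)·I equals the remaining terms, so I = (1/2)·(exp(-3*x)*sin(3*x)/3 - exp(-3*x)*cos(3*x)/3).

exp(-3*x)*sin(3*x)/6 - exp(-3*x)*cos(3*x)/6 + C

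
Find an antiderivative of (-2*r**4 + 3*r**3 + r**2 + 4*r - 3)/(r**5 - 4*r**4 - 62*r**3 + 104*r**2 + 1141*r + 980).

Factor the denominator: (r - 7)**2*(r + 1)*(r + 4)*(r + 5).
Partial-fraction decomposition: -541/(192*(r + 5)) + 707/(363*(r + 4)) - 11/(768*(r + 1)) - 103673/(92928*(r - 7)) - 1233/(352*(r - 7)**2).
Integrate each term; A/(r−a) gives A·log|r−a|; A/(r−a)² gives −A/(r−a).

-103673*log(r - 7)/92928 - 11*log(r + 1)/768 + 707*log(r + 4)/363 - 541*log(r + 5)/192 + 1233/(352*r - 2464) + C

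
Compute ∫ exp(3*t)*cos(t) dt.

exp(3*t)*sin(t)/10 + 3*exp(3*t)*cos(t)/10 + C

Let I denote the integral. Integrate by parts with u = cos(t), dv = exp(3*t) dt, so v = exp(3*t)/3: I = exp(3*t)*cos(t)/3 + (1/3)·∫ exp(3*t)*sin(t) dt.
Apply parts again with u = sin(t), dv = exp(3*t) dt: ∫ exp(3*t)*sin(t) dt = exp(3*t)*sin(t)/3 − (1/3)·I. Substituting back brings back I: I = exp(3*t)*sin(t)/9 + exp(3*t)*cos(t)/3 − (1/9)·I.
Solving for I: (1 + 1/9)·I equals the remaining terms, so I = (9/10)·(exp(3*t)*sin(t)/9 + exp(3*t)*cos(t)/3).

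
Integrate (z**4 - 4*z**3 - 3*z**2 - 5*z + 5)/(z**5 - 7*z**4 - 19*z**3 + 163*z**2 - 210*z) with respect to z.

-log(z)/42 + 71*log(z - 7)/140 + 2*log(z - 3)/3 - 33*log(z - 2)/70 + 9*log(z + 5)/28 + C

Factor the denominator: z*(z - 7)*(z - 3)*(z - 2)*(z + 5).
Partial-fraction decomposition: 9/(28*(z + 5)) - 33/(70*(z - 2)) + 2/(3*(z - 3)) + 71/(140*(z - 7)) - 1/(42*z).
Integrate each term: A/(z−a) contributes A·log|z−a|.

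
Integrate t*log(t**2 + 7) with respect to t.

Let u = t**2 + 7, so du = (2*t) dt.
The integral becomes (1/2)·∫ log(u) du; integrate by parts with u′=log(u), dv′=du.

t**2*log(t**2 + 7)/2 - t**2/2 + 7*log(t**2 + 7)/2 + C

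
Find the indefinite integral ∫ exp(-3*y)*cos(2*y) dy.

2*exp(-3*y)*sin(2*y)/13 - 3*exp(-3*y)*cos(2*y)/13 + C

Let I denote the integral. Integrate by parts with u = cos(2*y), dv = exp(-3*y) dy, so v = -exp(-3*y)/3: I = -exp(-3*y)*cos(2*y)/3 − (2/3)·∫ exp(-3*y)*sin(2*y) dy.
Apply parts again with u = sin(2*y), dv = exp(-3*y) dy: ∫ exp(-3*y)*sin(2*y) dy = -exp(-3*y)*sin(2*y)/3 + (2/3)·I. Substituting back brings back I: I = 2*exp(-3*y)*sin(2*y)/9 - exp(-3*y)*cos(2*y)/3 − (4/9)·I.
Solving for I: (1 + 4/9)·I equals the remaining terms, so I = (9/13)·(2*exp(-3*y)*sin(2*y)/9 - exp(-3*y)*cos(2*y)/3).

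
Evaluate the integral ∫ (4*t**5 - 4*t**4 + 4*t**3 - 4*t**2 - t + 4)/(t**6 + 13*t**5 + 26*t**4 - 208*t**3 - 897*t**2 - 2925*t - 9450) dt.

Factor the denominator: (t - 5)*(t + 5)*(t + 6)*(t + 7)*(t**2 + 9).
Partial-fraction decomposition: -(13163*t + 24207)/(88740*(t**2 + 9)) + 78389/(1392*(t + 7)) - 37286/(495*(t + 6)) + 15591/(680*(t + 5)) + 10399/(44880*(t - 5)).
Integrate each term; A/(t−a) gives A·log|t−a|; the (Bt+D)/(t²+p²) term gives a log and an atan.

10399*log(t - 5)/44880 + 15591*log(t + 5)/680 - 37286*log(t + 6)/495 + 78389*log(t + 7)/1392 - 13163*log(t**2 + 9)/177480 - 8069*atan(t/3)/88740 + C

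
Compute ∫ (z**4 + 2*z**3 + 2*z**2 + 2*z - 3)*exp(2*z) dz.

Use integration by parts with u = z**4 + 2*z**3 + 2*z**2 + 2*z - 3, dv = exp(2*z) dz, so v = exp(2*z)/2.
Apply parts 4 times (tabular method): alternate signs, differentiate u down to 0, integrate dv up.

(z**4 + 2*z**2 - 3)*exp(2*z)/2 + C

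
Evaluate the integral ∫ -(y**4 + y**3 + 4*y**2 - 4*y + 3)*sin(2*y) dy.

Use integration by parts with u = y**4 + y**3 + 4*y**2 - 4*y + 3, dv = -sin(2*y) dy, so v = cos(2*y)/2.
Apply parts 4 times (tabular method): alternate signs, differentiate u down to 0, integrate dv up.

y**4*cos(2*y)/2 - y**3*sin(2*y) + y**3*cos(2*y)/2 - 3*y**2*sin(2*y)/4 + y**2*cos(2*y)/2 - y*sin(2*y)/2 - 11*y*cos(2*y)/4 + 11*sin(2*y)/8 + 5*cos(2*y)/4 + C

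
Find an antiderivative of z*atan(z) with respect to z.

z**2*atan(z)/2 - z/2 + atan(z)/2 + C

Use integration by parts with u = arctan(z), dv = z dz.
Then du = 1/(z**2 + 1) dz.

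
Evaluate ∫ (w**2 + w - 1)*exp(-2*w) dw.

Use integration by parts with u = w**2 + w - 1, dv = exp(-2*w) dw, so v = -exp(-2*w)/2.
Apply parts 2 times (tabular method): alternate signs, differentiate u down to 0, integrate dv up.

(-w**2 - 2*w)*exp(-2*w)/2 + C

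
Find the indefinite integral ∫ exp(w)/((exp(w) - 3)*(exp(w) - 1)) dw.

Let u = e^w, du = e^w dw.
The integral becomes ∫ du/((u-1)(u-3)); decompose into partial fractions.

log(exp(w) - 3)/2 - log(exp(w) - 1)/2 + C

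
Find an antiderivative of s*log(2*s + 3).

s**2*log(2*s + 3)/2 - s**2/4 + 3*s/4 - 9*log(2*s + 3)/8 + C

Use integration by parts with u = log(2*s + 3), dv = s ds.
Then du = 2/(2*s + 3) ds and v = s**2/2.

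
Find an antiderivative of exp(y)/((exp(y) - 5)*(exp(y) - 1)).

Let u = e^y, du = e^y dy.
The integral becomes ∫ du/((u-1)(u-5)); decompose into partial fractions.

log(exp(y) - 5)/4 - log(exp(y) - 1)/4 + C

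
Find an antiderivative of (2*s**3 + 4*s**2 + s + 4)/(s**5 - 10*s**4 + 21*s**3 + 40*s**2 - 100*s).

-log(s)/25 - 5434*log(s - 5)/11025 + 19*log(s - 2)/36 + log(s + 2)/196 - 359/(105*s - 525) + C

Factor the denominator: s*(s - 5)**2*(s - 2)*(s + 2).
Partial-fraction decomposition: 1/(196*(s + 2)) + 19/(36*(s - 2)) - 5434/(11025*(s - 5)) + 359/(105*(s - 5)**2) - 1/(25*s).
Integrate each term; A/(s−a) gives A·log|s−a|; A/(s−a)² gives −A/(s−a).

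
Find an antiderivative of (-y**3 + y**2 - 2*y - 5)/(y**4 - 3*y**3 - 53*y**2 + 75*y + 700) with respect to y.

-313*log(y - 7)/264 + 23*log(y - 5)/36 + 83*log(y + 4)/99 - 31*log(y + 5)/24 + C

Factor the denominator: (y - 7)*(y - 5)*(y + 4)*(y + 5).
Partial-fraction decomposition: -31/(24*(y + 5)) + 83/(99*(y + 4)) + 23/(36*(y - 5)) - 313/(264*(y - 7)).
Integrate each term: A/(y−a) contributes A·log|y−a|.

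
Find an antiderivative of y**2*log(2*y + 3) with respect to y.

y**3*log(2*y + 3)/3 - y**3/9 + y**2/4 - 3*y/4 + 9*log(2*y + 3)/8 + C

Use integration by parts with u = log(2*y + 3), dv = y**2 dy.
Then du = 2/(2*y + 3) dy and v = y**3/3.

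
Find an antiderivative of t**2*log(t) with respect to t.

t**3*log(t)/3 - t**3/9 + C

Use integration by parts with u = log(t), dv = t**2 dt.
Then du = 1/t dt and v = t**3/3.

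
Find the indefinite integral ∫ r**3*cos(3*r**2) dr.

r**2*sin(3*r**2)/6 + cos(3*r**2)/18 + C

Let u = r², du = 2r dr; rewrite as (1/2)∫ u^1·cos(3u) du.
Now integrate by parts 1 time.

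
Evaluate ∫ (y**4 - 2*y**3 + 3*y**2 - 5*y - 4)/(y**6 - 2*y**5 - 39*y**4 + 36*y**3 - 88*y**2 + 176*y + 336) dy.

Factor the denominator: (y - 7)*(y - 2)*(y + 1)*(y + 6)*(y**2 + 4).
Partial-fraction decomposition: 3*(17*y + 13)/(5300*(y**2 + 4)) - 931/(10400*(y + 6)) + 7/(600*(y + 1)) + 1/(480*(y - 2)) + 1823/(27560*(y - 7)).
Integrate each term; A/(y−a) gives A·log|y−a|; the (By+D)/(y²+p²) term gives a log and an atan.

1823*log(y - 7)/27560 + log(y - 2)/480 + 7*log(y + 1)/600 - 931*log(y + 6)/10400 + 51*log(y**2 + 4)/10600 + 39*atan(y/2)/10600 + C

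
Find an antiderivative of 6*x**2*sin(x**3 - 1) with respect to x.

-2*cos(x**3 - 1) + C

Let u = x**3 - 1, so du = (3*x**2) dx.
Rewriting, the integral becomes 2·∫ sin(u) du = 2·-cos(u).
Substituting back, u = x**3 - 1.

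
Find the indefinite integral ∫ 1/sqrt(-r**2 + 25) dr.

Substitute r = 5·sin(θ), so dr = 5·cos(θ) dθ and the radical becomes sqrt(-r**2 + 25) = 5·cos(θ) by the Pythagorean identity.
Integrate the resulting trig expression in θ, then back-substitute θ = asin(r/5), sin(θ) = r/5, cos(θ) = sqrt(-r**2 + 25)/5 (absorbing any constant into C).

asin(r/5) + C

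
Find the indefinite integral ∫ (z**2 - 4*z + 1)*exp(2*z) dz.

(2*z**2 - 10*z + 7)*exp(2*z)/4 + C

Use integration by parts with u = z**2 - 4*z + 1, dv = exp(2*z) dz, so v = exp(2*z)/2.
Apply parts 2 times (tabular method): alternate signs, differentiate u down to 0, integrate dv up.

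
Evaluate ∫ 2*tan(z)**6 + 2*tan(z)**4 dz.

2*tan(z)**5/5 + C

Let u = tan(z), so du = (tan(z)**2 + 1) dz.
Rewriting, the integral becomes 2·∫ u^4 du = 2·u^5/5.
Substituting back, u = tan(z).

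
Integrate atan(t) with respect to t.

t*atan(t) - log(t**2 + 1)/2 + C

Use integration by parts with u = arctan(t), dv = dt.
Then du = 1/(t**2 + 1) dt.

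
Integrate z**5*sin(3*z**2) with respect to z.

Let u = z², du = 2z dz; rewrite as (1/2)∫ u^2·sin(3u) du.
Now integrate by parts 2 times.

-z**4*cos(3*z**2)/6 + z**2*sin(3*z**2)/9 + cos(3*z**2)/27 + C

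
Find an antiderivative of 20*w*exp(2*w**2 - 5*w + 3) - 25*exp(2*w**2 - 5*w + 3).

Let u = 2*w**2 - 5*w + 3, so du = (4*w - 5) dw.
Rewriting, the integral becomes 5·∫ e^u du = 5·e^u.
Substituting back, u = 2*w**2 - 5*w + 3.

5*exp(2*w**2 - 5*w + 3) + C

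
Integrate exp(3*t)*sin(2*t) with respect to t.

3*exp(3*t)*sin(2*t)/13 - 2*exp(3*t)*cos(2*t)/13 + C

Let I denote the integral. Integrate by parts with u = sin(2*t), dv = exp(3*t) dt, so v = exp(3*t)/3: I = exp(3*t)*sin(2*t)/3 − (2/3)·∫ exp(3*t)*cos(2*t) dt.
Apply parts again with u = cos(2*t), dv = exp(3*t) dt: ∫ exp(3*t)*cos(2*t) dt = exp(3*t)*cos(2*t)/3 + (2/3)·I. Substituting back brings back I: I = exp(3*t)*sin(2*t)/3 - 2*exp(3*t)*cos(2*t)/9 − (4/9)·I.
Solving for I: (1 + 4/9)·I equals the remaining terms, so I = (9/13)·(exp(3*t)*sin(2*t)/3 - 2*exp(3*t)*cos(2*t)/9).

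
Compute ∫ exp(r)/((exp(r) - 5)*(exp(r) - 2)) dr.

log(exp(r) - 5)/3 - log(exp(r) - 2)/3 + C

Let u = e^r, du = e^r dr.
The integral becomes ∫ du/((u-2)(u-5)); decompose into partial fractions.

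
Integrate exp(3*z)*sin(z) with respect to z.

3*exp(3*z)*sin(z)/10 - exp(3*z)*cos(z)/10 + C

Let I denote the integral. Integrate by parts with u = sin(z), dv = exp(3*z) dz, so v = exp(3*z)/3: I = exp(3*z)*sin(z)/3 − (1/3)·∫ exp(3*z)*cos(z) dz.
Apply parts again with u = cos(z), dv = exp(3*z) dz: ∫ exp(3*z)*cos(z) dz = exp(3*z)*cos(z)/3 + (1/3)·I. Substituting back brings back I: I = exp(3*z)*sin(z)/3 - exp(3*z)*cos(z)/9 − (1/9)·I.
Solving for I: (1 + 1/9)·I equals the remaining terms, so I = (9/10)·(exp(3*z)*sin(z)/3 - exp(3*z)*cos(z)/9).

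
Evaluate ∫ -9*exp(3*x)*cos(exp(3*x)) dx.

Let u = exp(3*x), so du = (3*exp(3*x)) dx.
Rewriting, the integral becomes -3·∫ cos(u) du = -3·sin(u).
Substituting back, u = exp(3*x).

-3*sin(exp(3*x)) + C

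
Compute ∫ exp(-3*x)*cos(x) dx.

Let I denote the integral. Integrate by parts with u = cos(x), dv = exp(-3*x) dx, so v = -exp(-3*x)/3: I = -exp(-3*x)*cos(x)/3 − (1/3)·∫ exp(-3*x)*sin(x) dx.
Apply parts again with u = sin(x), dv = exp(-3*x) dx: ∫ exp(-3*x)*sin(x) dx = -exp(-3*x)*sin(x)/3 + (1/3)·I. Substituting back brings back I: I = exp(-3*x)*sin(x)/9 - exp(-3*x)*cos(x)/3 − (1/9)·I.
Solving for I: (1 + 1/9)·I equals the remaining terms, so I = (9/10)·(exp(-3*x)*sin(x)/9 - exp(-3*x)*cos(x)/3).

exp(-3*x)*sin(x)/10 - 3*exp(-3*x)*cos(x)/10 + C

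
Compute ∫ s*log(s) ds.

Use integration by parts with u = log(s), dv = s ds.
Then du = 1/s ds and v = s**2/2.

s**2*log(s)/2 - s**2/4 + C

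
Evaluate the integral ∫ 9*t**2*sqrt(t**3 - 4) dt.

Let u = t**3 - 4, so du = (3*t**2) dt.
Rewriting, the integral becomes 3·∫ √u du = 3·(2/3)u^(3/2).
Substituting back, u = t**3 - 4.

2*(t**3 - 4)**(3/2) + C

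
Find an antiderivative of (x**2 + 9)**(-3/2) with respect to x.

Substitute x = 3·tan(θ), so dx = 3·sec(θ)^2 dθ and the radical becomes sqrt(x**2 + 9) = 3·sec(θ) by the Pythagorean identity.
Integrate the resulting trig expression in θ, then back-substitute tan(θ) = x/3, sec(θ) = sqrt(x**2 + 9)/3 (absorbing any constant into C).

x/(9*sqrt(x**2 + 9)) + C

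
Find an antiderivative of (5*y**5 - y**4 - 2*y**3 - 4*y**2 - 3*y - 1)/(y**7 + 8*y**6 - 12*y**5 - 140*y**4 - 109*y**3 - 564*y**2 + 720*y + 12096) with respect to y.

4659*log(y - 4)/17600 - 517*log(y - 3)/4410 + 7335677*log(y + 4)/5880000 - 14321*log(y + 7)/9570 + 16541*log(y**2 + 9)/326250 + 3812*atan(y/3)/163125 + 1767/(1400*y + 5600) + C

Factor the denominator: (y - 4)*(y - 3)*(y + 4)**2*(y + 7)*(y**2 + 9).
Partial-fraction decomposition: (16541*y + 11436)/(163125*(y**2 + 9)) - 14321/(9570*(y + 7)) + 7335677/(5880000*(y + 4)) - 1767/(1400*(y + 4)**2) - 517/(4410*(y - 3)) + 4659/(17600*(y - 4)).
Integrate each term; A/(y−a) gives A·log|y−a|; the (By+D)/(y²+p²) term gives a log and an atan.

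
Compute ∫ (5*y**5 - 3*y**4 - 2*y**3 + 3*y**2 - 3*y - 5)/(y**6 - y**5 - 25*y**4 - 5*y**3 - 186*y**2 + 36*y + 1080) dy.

Factor the denominator: (y - 6)*(y - 2)*(y + 2)*(y + 5)*(y**2 + 9).
Partial-fraction decomposition: (3331*y - 1389)/(3978*(y**2 + 9)) + 17165/(7854*(y + 5)) - 179/(1248*(y + 2)) - 97/(1456*(y - 2)) + 6929/(3168*(y - 6)).
Integrate each term; A/(y−a) gives A·log|y−a|; the (By+D)/(y²+p²) term gives a log and an atan.

6929*log(y - 6)/3168 - 97*log(y - 2)/1456 - 179*log(y + 2)/1248 + 17165*log(y + 5)/7854 + 3331*log(y**2 + 9)/7956 - 463*atan(y/3)/3978 + C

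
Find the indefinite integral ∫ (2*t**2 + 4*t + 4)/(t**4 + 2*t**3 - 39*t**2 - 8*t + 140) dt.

Factor the denominator: (t - 5)*(t - 2)*(t + 2)*(t + 7).
Partial-fraction decomposition: -37/(270*(t + 7)) + 1/(35*(t + 2)) - 5/(27*(t - 2)) + 37/(126*(t - 5)).
Integrate each term: A/(t−a) contributes A·log|t−a|.

37*log(t - 5)/126 - 5*log(t - 2)/27 + log(t + 2)/35 - 37*log(t + 7)/270 + C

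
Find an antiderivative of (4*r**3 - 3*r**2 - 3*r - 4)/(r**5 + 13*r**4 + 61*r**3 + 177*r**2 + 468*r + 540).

Factor the denominator: (r + 2)*(r + 5)*(r + 6)*(r**2 + 9).
Partial-fraction decomposition: (617*r - 8202)/(9945*(r**2 + 9)) - 479/(90*(r + 6)) + 94/(17*(r + 5)) - 7/(26*(r + 2)).
Integrate each term; A/(r−a) gives A·log|r−a|; the (Br+D)/(r²+p²) term gives a log and an atan.

-7*log(r + 2)/26 + 94*log(r + 5)/17 - 479*log(r + 6)/90 + 617*log(r**2 + 9)/19890 - 2734*atan(r/3)/9945 + C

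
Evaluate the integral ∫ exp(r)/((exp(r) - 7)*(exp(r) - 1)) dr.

Let u = e^r, du = e^r dr.
The integral becomes ∫ du/((u-7)(u-1)); decompose into partial fractions.

log(exp(r) - 7)/6 - log(exp(r) - 1)/6 + C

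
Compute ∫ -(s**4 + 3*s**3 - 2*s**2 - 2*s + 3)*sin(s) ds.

s**4*cos(s) - 4*s**3*sin(s) + 3*s**3*cos(s) - 9*s**2*sin(s) - 14*s**2*cos(s) + 28*s*sin(s) - 20*s*cos(s) + 20*sin(s) + 31*cos(s) + C

Use integration by parts with u = s**4 + 3*s**3 - 2*s**2 - 2*s + 3, dv = -sin(s) ds, so v = cos(s).
Apply parts 4 times (tabular method): alternate signs, differentiate u down to 0, integrate dv up.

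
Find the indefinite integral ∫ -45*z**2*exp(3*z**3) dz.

Let u = 3*z**3, so du = (9*z**2) dz.
Rewriting, the integral becomes -5·∫ e^u du = -5·e^u.
Substituting back, u = 3*z**3.

-5*exp(3*z**3) + C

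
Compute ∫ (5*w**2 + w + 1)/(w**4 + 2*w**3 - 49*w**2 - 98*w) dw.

-log(w)/98 + 253*log(w - 7)/882 + 19*log(w + 2)/90 - 239*log(w + 7)/490 + C

Factor the denominator: w*(w - 7)*(w + 2)*(w + 7).
Partial-fraction decomposition: -239/(490*(w + 7)) + 19/(90*(w + 2)) + 253/(882*(w - 7)) - 1/(98*w).
Integrate each term: A/(w−a) contributes A·log|w−a|.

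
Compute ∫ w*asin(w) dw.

Use integration by parts with u = arcsin(w), dv = w dw.
Then du = 1/sqrt(-w**2 + 1) dw.

w**2*asin(w)/2 + w*sqrt(-w**2 + 1)/4 - asin(w)/4 + C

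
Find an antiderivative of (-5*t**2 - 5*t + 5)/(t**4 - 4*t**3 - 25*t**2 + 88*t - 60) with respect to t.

-41*log(t - 6)/44 + 25*log(t - 2)/28 - log(t - 1)/6 + 95*log(t + 5)/462 + C

Factor the denominator: (t - 6)*(t - 2)*(t - 1)*(t + 5).
Partial-fraction decomposition: 95/(462*(t + 5)) - 1/(6*(t - 1)) + 25/(28*(t - 2)) - 41/(44*(t - 6)).
Integrate each term: A/(t−a) contributes A·log|t−a|.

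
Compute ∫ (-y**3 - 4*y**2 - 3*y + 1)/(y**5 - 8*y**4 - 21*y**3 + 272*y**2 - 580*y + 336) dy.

-43*log(y - 7)/90 + 139*log(y - 4)/180 - 29*log(y - 2)/80 + log(y - 1)/18 + log(y + 6)/80 + C

Factor the denominator: (y - 7)*(y - 4)*(y - 2)*(y - 1)*(y + 6).
Partial-fraction decomposition: 1/(80*(y + 6)) + 1/(18*(y - 1)) - 29/(80*(y - 2)) + 139/(180*(y - 4)) - 43/(90*(y - 7)).
Integrate each term: A/(y−a) contributes A·log|y−a|.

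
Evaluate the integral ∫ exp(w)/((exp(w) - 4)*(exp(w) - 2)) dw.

Let u = e^w, du = e^w dw.
The integral becomes ∫ du/((u-4)(u-2)); decompose into partial fractions.

log(exp(w) - 4)/2 - log(exp(w) - 2)/2 + C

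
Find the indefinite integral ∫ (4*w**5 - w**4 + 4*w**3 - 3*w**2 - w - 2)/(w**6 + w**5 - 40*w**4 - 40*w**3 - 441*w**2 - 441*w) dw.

2*log(w)/441 + 66043*log(w - 7)/45472 - 13*log(w + 1)/480 + 71143*log(w + 7)/34104 + 2527*log(w**2 + 9)/10440 - 343*atan(w/3)/1740 + C

Factor the denominator: w*(w - 7)*(w + 1)*(w + 7)*(w**2 + 9).
Partial-fraction decomposition: 7*(361*w - 441)/(5220*(w**2 + 9)) + 71143/(34104*(w + 7)) - 13/(480*(w + 1)) + 66043/(45472*(w - 7)) + 2/(441*w).
Integrate each term; A/(w−a) gives A·log|w−a|; the (Bw+D)/(w²+p²) term gives a log and an atan.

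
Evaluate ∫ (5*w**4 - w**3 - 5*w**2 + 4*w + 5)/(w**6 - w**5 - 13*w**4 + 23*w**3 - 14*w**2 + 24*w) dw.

Factor the denominator: w*(w - 3)*(w - 2)*(w + 4)*(w**2 + 1).
Partial-fraction decomposition: -(6*w - 7)/(17*(w**2 + 1)) - 179/(408*(w + 4)) - 13/(12*(w - 2)) + 5/(3*(w - 3)) + 5/(24*w).
Integrate each term; A/(w−a) gives A·log|w−a|; the (Bw+D)/(w²+p²) term gives a log and an atan.

5*log(w)/24 + 5*log(w - 3)/3 - 13*log(w - 2)/12 - 179*log(w + 4)/408 - 3*log(w**2 + 1)/17 + 7*atan(w)/17 + C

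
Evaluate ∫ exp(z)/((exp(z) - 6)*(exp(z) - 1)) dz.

Let u = e^z, du = e^z dz.
The integral becomes ∫ du/((u-1)(u-6)); decompose into partial fractions.

log(exp(z) - 6)/5 - log(exp(z) - 1)/5 + C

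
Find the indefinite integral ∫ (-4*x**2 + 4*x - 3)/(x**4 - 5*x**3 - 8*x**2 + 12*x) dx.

Factor the denominator: x*(x - 6)*(x - 1)*(x + 2).
Partial-fraction decomposition: 9/(16*(x + 2)) + 1/(5*(x - 1)) - 41/(80*(x - 6)) - 1/(4*x).
Integrate each term: A/(x−a) contributes A·log|x−a|.

-log(x)/4 - 41*log(x - 6)/80 + log(x - 1)/5 + 9*log(x + 2)/16 + C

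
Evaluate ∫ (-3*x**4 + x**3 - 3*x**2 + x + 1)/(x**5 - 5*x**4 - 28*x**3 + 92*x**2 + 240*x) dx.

Factor the denominator: x*(x - 6)*(x - 5)*(x + 2)*(x + 4).
Partial-fraction decomposition: -883/(720*(x + 4)) + 69/(224*(x + 2)) + 1819/(315*(x - 5)) - 3773/(480*(x - 6)) + 1/(240*x).
Integrate each term: A/(x−a) contributes A·log|x−a|.

log(x)/240 - 3773*log(x - 6)/480 + 1819*log(x - 5)/315 + 69*log(x + 2)/224 - 883*log(x + 4)/720 + C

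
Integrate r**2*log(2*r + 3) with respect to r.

r**3*log(2*r + 3)/3 - r**3/9 + r**2/4 - 3*r/4 + 9*log(2*r + 3)/8 + C

Use integration by parts with u = log(2*r + 3), dv = r**2 dr.
Then du = 2/(2*r + 3) dr and v = r**3/3.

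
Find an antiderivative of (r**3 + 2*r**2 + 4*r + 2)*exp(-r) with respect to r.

Use integration by parts with u = r**3 + 2*r**2 + 4*r + 2, dv = exp(-r) dr, so v = -exp(-r).
Apply parts 3 times (tabular method): alternate signs, differentiate u down to 0, integrate dv up.

(-r**3 - 5*r**2 - 14*r - 16)*exp(-r) + C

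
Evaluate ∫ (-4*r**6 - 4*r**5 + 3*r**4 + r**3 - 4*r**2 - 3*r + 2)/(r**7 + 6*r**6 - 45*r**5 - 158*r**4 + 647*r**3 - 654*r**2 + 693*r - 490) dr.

-24371*log(r - 5)/14976 + 116*log(r - 2)/405 - 9*log(r - 1)/512 - 68186267*log(r + 7)/25920000 - 353*log(r**2 + 1)/65000 - 126*atan(r)/8125 - 132227/(14400*r + 100800) + C

Factor the denominator: (r - 5)*(r - 2)*(r - 1)*(r + 7)**2*(r**2 + 1).
Partial-fraction decomposition: -(353*r + 504)/(32500*(r**2 + 1)) - 68186267/(25920000*(r + 7)) + 132227/(14400*(r + 7)**2) - 9/(512*(r - 1)) + 116/(405*(r - 2)) - 24371/(14976*(r - 5)).
Integrate each term; A/(r−a) gives A·log|r−a|; the (Br+D)/(r²+p²) term gives a log and an atan.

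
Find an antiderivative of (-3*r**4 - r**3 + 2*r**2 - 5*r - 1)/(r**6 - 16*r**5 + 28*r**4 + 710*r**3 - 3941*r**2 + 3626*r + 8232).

302767*log(r - 7)/14112 - 4063*log(r - 6)/182 + 821*log(r - 4)/990 + log(r + 1)/3360 + 841*log(r + 7)/21021 + 1871/(84*r - 588) + C

Factor the denominator: (r - 7)**2*(r - 6)*(r - 4)*(r + 1)*(r + 7).
Partial-fraction decomposition: 841/(21021*(r + 7)) + 1/(3360*(r + 1)) + 821/(990*(r - 4)) - 4063/(182*(r - 6)) + 302767/(14112*(r - 7)) - 1871/(84*(r - 7)**2).
Integrate each term; A/(r−a) gives A·log|r−a|; A/(r−a)² gives −A/(r−a).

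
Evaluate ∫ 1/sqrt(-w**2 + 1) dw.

Substitute w = sin(θ), so dw = cos(θ) dθ and the radical becomes sqrt(-w**2 + 1) = cos(θ) by the Pythagorean identity.
Integrate the resulting trig expression in θ, then back-substitute θ = asin(w), sin(θ) = w, cos(θ) = sqrt(-w**2 + 1) (absorbing any constant into C).

asin(w) + C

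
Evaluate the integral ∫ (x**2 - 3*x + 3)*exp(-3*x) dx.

(-9*x**2 + 21*x - 20)*exp(-3*x)/27 + C

Use integration by parts with u = x**2 - 3*x + 3, dv = exp(-3*x) dx, so v = -exp(-3*x)/3.
Apply parts 2 times (tabular method): alternate signs, differentiate u down to 0, integrate dv up.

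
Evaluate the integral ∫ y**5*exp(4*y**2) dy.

Let u = y², du = 2y dy; rewrite as (1/2)∫ u^2·exp(4u) du.
Now integrate by parts 2 times.

(8*y**4 - 4*y**2 + 1)*exp(4*y**2)/64 + C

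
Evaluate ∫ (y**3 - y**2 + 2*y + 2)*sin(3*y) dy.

-y**3*cos(3*y)/3 + y**2*sin(3*y)/3 + y**2*cos(3*y)/3 - 2*y*sin(3*y)/9 - 4*y*cos(3*y)/9 + 4*sin(3*y)/27 - 20*cos(3*y)/27 + C

Use integration by parts with u = y**3 - y**2 + 2*y + 2, dv = sin(3*y) dy, so v = -cos(3*y)/3.
Apply parts 3 times (tabular method): alternate signs, differentiate u down to 0, integrate dv up.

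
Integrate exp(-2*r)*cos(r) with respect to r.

Let I denote the integral. Integrate by parts with u = cos(r), dv = exp(-2*r) dr, so v = -exp(-2*r)/2: I = -exp(-2*r)*cos(r)/2 − (1/2)·∫ exp(-2*r)*sin(r) dr.
Apply parts again with u = sin(r), dv = exp(-2*r) dr: ∫ exp(-2*r)*sin(r) dr = -exp(-2*r)*sin(r)/2 + (1/2)·I. Substituting back brings back I: I = exp(-2*r)*sin(r)/4 - exp(-2*r)*cos(r)/2 − (1/4)·I.
Solving for I: (1 + 1/4)·I equals the remaining terms, so I = (4/5)·(exp(-2*r)*sin(r)/4 - exp(-2*r)*cos(r)/2).

exp(-2*r)*sin(r)/5 - 2*exp(-2*r)*cos(r)/5 + C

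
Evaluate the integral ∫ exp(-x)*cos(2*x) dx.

Let I denote the integral. Integrate by parts with u = cos(2*x), dv = exp(-x) dx, so v = -exp(-x): I = -exp(-x)*cos(2*x) − 2·∫ exp(-x)*sin(2*x) dx.
Apply parts again with u = sin(2*x), dv = exp(-x) dx: ∫ exp(-x)*sin(2*x) dx = -exp(-x)*sin(2*x) + 2·I. Substituting back brings back I: I = 2*exp(-x)*sin(2*x) - exp(-x)*cos(2*x) − 4·I.
Solving for I: (1 + 4)·I equals the remaining terms, so I = (1/5)·(2*exp(-x)*sin(2*x) - exp(-x)*cos(2*x)).

2*exp(-x)*sin(2*x)/5 - exp(-x)*cos(2*x)/5 + C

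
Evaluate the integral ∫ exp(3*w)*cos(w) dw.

Let I denote the integral. Integrate by parts with u = cos(w), dv = exp(3*w) dw, so v = exp(3*w)/3: I = exp(3*w)*cos(w)/3 + (1/3)·∫ exp(3*w)*sin(w) dw.
Apply parts again with u = sin(w), dv = exp(3*w) dw: ∫ exp(3*w)*sin(w) dw = exp(3*w)*sin(w)/3 − (1/3)·I. Substituting back brings back I: I = exp(3*w)*sin(w)/9 + exp(3*w)*cos(w)/3 − (1/9)·I.
Solving for I: (1 + 1/9)·I equals the remaining terms, so I = (9/10)·(exp(3*w)*sin(w)/9 + exp(3*w)*cos(w)/3).

exp(3*w)*sin(w)/10 + 3*exp(3*w)*cos(w)/10 + C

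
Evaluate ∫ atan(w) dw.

w*atan(w) - log(w**2 + 1)/2 + C

Use integration by parts with u = arctan(w), dv = dw.
Then du = 1/(w**2 + 1) dw.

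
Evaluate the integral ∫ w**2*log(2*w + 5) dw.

Use integration by parts with u = log(2*w + 5), dv = w**2 dw.
Then du = 2/(2*w + 5) dw and v = w**3/3.

w**3*log(2*w + 5)/3 - w**3/9 + 5*w**2/12 - 25*w/12 + 125*log(2*w + 5)/24 + C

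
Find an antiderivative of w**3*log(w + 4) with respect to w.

Use integration by parts with u = log(w + 4), dv = w**3 dw.
Then du = 1/(w + 4) dw and v = w**4/4.

w**4*log(w + 4)/4 - w**4/16 + w**3/3 - 2*w**2 + 16*w - 64*log(w + 4) + C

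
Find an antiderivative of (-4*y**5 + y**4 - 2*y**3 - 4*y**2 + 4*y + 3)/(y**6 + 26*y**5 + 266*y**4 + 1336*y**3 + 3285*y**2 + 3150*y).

log(y)/1050 - 59*log(y + 3)/8 - 59281*log(y + 5)/50 + 10889*log(y + 6)/6 - 35047*log(y + 7)/56 - 6629/(10*y + 50) + C

Factor the denominator: y*(y + 3)*(y + 5)**2*(y + 6)*(y + 7).
Partial-fraction decomposition: -35047/(56*(y + 7)) + 10889/(6*(y + 6)) - 59281/(50*(y + 5)) + 6629/(10*(y + 5)**2) - 59/(8*(y + 3)) + 1/(1050*y).
Integrate each term; A/(y−a) gives A·log|y−a|; A/(y−a)² gives −A/(y−a).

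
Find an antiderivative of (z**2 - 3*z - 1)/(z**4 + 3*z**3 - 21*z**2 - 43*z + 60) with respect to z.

log(z - 4)/63 + log(z - 1)/24 + 17*log(z + 3)/56 - 13*log(z + 5)/36 + C

Factor the denominator: (z - 4)*(z - 1)*(z + 3)*(z + 5).
Partial-fraction decomposition: -13/(36*(z + 5)) + 17/(56*(z + 3)) + 1/(24*(z - 1)) + 1/(63*(z - 4)).
Integrate each term: A/(z−a) contributes A·log|z−a|.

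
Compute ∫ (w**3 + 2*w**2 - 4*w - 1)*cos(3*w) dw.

Use integration by parts with u = w**3 + 2*w**2 - 4*w - 1, dv = cos(3*w) dw, so v = sin(3*w)/3.
Apply parts 3 times (tabular method): alternate signs, differentiate u down to 0, integrate dv up.

w**3*sin(3*w)/3 + 2*w**2*sin(3*w)/3 + w**2*cos(3*w)/3 - 14*w*sin(3*w)/9 + 4*w*cos(3*w)/9 - 13*sin(3*w)/27 - 14*cos(3*w)/27 + C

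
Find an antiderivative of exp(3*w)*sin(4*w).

3*exp(3*w)*sin(4*w)/25 - 4*exp(3*w)*cos(4*w)/25 + C

Let I denote the integral. Integrate by parts with u = sin(4*w), dv = exp(3*w) dw, so v = exp(3*w)/3: I = exp(3*w)*sin(4*w)/3 − (4/3)·∫ exp(3*w)*cos(4*w) dw.
Apply parts again with u = cos(4*w), dv = exp(3*w) dw: ∫ exp(3*w)*cos(4*w) dw = exp(3*w)*cos(4*w)/3 + (4/3)·I. Substituting back brings back I: I = exp(3*w)*sin(4*w)/3 - 4*exp(3*w)*cos(4*w)/9 − (16/9)·I.
Solving for I: (1 + 16/9)·I equals the remaining terms, so I = (9/25)·(exp(3*w)*sin(4*w)/3 - 4*exp(3*w)*cos(4*w)/9).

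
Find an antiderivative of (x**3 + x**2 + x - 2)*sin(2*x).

Use integration by parts with u = x**3 + x**2 + x - 2, dv = sin(2*x) dx, so v = -cos(2*x)/2.
Apply parts 3 times (tabular method): alternate signs, differentiate u down to 0, integrate dv up.

-x**3*cos(2*x)/2 + 3*x**2*sin(2*x)/4 - x**2*cos(2*x)/2 + x*sin(2*x)/2 + x*cos(2*x)/4 - sin(2*x)/8 + 5*cos(2*x)/4 + C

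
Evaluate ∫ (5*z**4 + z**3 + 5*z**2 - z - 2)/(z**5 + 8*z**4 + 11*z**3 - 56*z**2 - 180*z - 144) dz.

236*log(z - 3)/525 + 1443*log(z + 2)/50 - 212*log(z + 3)/3 + 649*log(z + 4)/14 + 46/(5*z + 10) + C

Factor the denominator: (z - 3)*(z + 2)**2*(z + 3)*(z + 4).
Partial-fraction decomposition: 649/(14*(z + 4)) - 212/(3*(z + 3)) + 1443/(50*(z + 2)) - 46/(5*(z + 2)**2) + 236/(525*(z - 3)).
Integrate each term; A/(z−a) gives A·log|z−a|; A/(z−a)² gives −A/(z−a).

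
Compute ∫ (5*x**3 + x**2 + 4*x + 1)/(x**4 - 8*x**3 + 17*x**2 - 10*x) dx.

Factor the denominator: x*(x - 5)*(x - 2)*(x - 1).
Partial-fraction decomposition: 11/(4*(x - 1)) - 53/(6*(x - 2)) + 671/(60*(x - 5)) - 1/(10*x).
Integrate each term: A/(x−a) contributes A·log|x−a|.

-log(x)/10 + 671*log(x - 5)/60 - 53*log(x - 2)/6 + 11*log(x - 1)/4 + C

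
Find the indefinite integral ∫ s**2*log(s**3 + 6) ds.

s**3*log(s**3 + 6)/3 - s**3/3 + 2*log(s**3 + 6) + C

Let u = s**3 + 6, so du = (3*s**2) ds.
The integral becomes (1/3)·∫ log(u) du; integrate by parts with u′=log(u), dv′=du.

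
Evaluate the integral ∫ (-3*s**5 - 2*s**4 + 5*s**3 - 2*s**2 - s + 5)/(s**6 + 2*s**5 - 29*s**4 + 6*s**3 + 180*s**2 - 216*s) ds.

-5*log(s)/216 - 386*log(s - 3)/81 + 10771*log(s - 2)/3200 + 211*log(s + 3)/675 - 19595*log(s + 6)/10368 - 93/(80*s - 160) + C

Factor the denominator: s*(s - 3)*(s - 2)**2*(s + 3)*(s + 6).
Partial-fraction decomposition: -19595/(10368*(s + 6)) + 211/(675*(s + 3)) + 10771/(3200*(s - 2)) + 93/(80*(s - 2)**2) - 386/(81*(s - 3)) - 5/(216*s).
Integrate each term; A/(s−a) gives A·log|s−a|; A/(s−a)² gives −A/(s−a).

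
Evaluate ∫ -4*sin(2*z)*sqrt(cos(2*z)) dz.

Let u = cos(2*z), so du = (-2*sin(2*z)) dz.
Rewriting, the integral becomes 2·∫ √u du = 2·(2/3)u^(3/2).
Substituting back, u = cos(2*z).

4*cos(2*z)**(3/2)/3 + C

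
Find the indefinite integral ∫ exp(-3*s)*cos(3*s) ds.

exp(-3*s)*sin(3*s)/6 - exp(-3*s)*cos(3*s)/6 + C

Let I denote the integral. Integrate by parts with u = cos(3*s), dv = exp(-3*s) ds, so v = -exp(-3*s)/3: I = -exp(-3*s)*cos(3*s)/3 − ∫ exp(-3*s)*sin(3*s) ds.
Apply parts again with u = sin(3*s), dv = exp(-3*s) ds: ∫ exp(-3*s)*sin(3*s) ds = -exp(-3*s)*sin(3*s)/3 + I. Substituting back brings back I: I = exp(-3*s)*sin(3*s)/3 - exp(-3*s)*cos(3*s)/3 − I.
Solving for I: (1 + 1)·I equals the remaining terms, so I = (1/2)·(exp(-3*s)*sin(3*s)/3 - exp(-3*s)*cos(3*s)/3).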